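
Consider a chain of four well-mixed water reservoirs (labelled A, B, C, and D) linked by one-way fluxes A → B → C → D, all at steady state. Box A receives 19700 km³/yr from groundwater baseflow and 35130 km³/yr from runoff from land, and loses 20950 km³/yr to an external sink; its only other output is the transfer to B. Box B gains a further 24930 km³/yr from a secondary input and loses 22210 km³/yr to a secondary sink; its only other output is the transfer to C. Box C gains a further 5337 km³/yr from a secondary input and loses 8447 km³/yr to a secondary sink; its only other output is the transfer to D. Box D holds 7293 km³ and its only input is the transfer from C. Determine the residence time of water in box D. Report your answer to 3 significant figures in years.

Box A: F(A→B) = (19700 + 35130) − 20950 = 33880 km³/yr.
Box B: F(B→C) = (33880 + 24930) − 22210 = 36600 km³/yr.
Box C: F(C→D) = (36600 + 5337) − 8447 = 33490 km³/yr.
Box D throughput = its input = 33490 km³/yr; τ = 7293 / 33490 = 0.2178 yr.

0.218 yr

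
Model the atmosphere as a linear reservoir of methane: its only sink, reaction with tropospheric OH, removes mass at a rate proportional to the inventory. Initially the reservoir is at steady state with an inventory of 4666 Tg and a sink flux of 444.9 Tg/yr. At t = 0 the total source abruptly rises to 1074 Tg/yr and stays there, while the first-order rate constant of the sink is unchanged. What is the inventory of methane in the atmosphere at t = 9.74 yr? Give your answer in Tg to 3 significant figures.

Residence time τ = M₀/F₀ = 10.49 yr. The eventual steady state is M_∞ = M₀·(F₁/F₀) = 4666 × 1074/444.9 = 11264 Tg.
The anomaly ΔM(t) = M(t) − M_∞ decays as ΔM₀·e^(−t/τ) with ΔM₀ = 4666 − 11264 = −6598 Tg.
At t = 9.74 yr, e^(−t/τ) = e^(−0.9287) = 0.3951, so ΔM = −2607 Tg and M = 11264 − 2607 = 8657.3 Tg.

8660 Tg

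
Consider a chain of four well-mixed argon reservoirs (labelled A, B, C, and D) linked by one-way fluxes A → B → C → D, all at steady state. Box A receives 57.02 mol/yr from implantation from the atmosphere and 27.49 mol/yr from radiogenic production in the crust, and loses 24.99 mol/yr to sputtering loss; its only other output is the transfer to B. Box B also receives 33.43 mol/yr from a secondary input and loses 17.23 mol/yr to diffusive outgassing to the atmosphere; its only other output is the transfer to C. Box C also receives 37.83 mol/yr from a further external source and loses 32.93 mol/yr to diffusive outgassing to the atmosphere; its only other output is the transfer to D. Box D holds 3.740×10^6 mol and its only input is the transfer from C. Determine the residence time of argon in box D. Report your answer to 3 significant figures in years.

46400 yr

Box A: F(A→B) = (57.02 + 27.49) − 24.99 = 59.520 mol/yr.
Box B: F(B→C) = (59.520 + 33.43) − 17.23 = 75.720 mol/yr.
Box C: F(C→D) = (75.720 + 37.83) − 32.93 = 80.620 mol/yr.
Box D throughput = its input = 80.620 mol/yr; τ = 3.740×10^6 / 80.620 = 46390 yr.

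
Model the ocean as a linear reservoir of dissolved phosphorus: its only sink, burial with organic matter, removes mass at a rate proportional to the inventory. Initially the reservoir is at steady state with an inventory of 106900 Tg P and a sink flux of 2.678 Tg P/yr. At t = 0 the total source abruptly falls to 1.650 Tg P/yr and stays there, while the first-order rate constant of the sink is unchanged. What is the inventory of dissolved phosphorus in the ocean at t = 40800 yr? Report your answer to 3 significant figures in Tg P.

The sink rate constant is k = F₀/M₀ = 2.678/106900 = 2.505×10^-5 yr⁻¹.
Solving dM/dt = F₁ − kM with M(0) = M₀ gives M(t) = F₁/k + (M₀ − F₁/k)·e^(−kt).
F₁/k = 1.650/2.505×10^-5 = 65864 Tg P; kt = 2.505×10^-5 × 40800 = 1.022, e^(−kt) = 0.3598.
M(40800) = 65864 + (106900 − 65864) × 0.3598 = 65864 + 14770 = 80631 Tg P.

80600 Tg P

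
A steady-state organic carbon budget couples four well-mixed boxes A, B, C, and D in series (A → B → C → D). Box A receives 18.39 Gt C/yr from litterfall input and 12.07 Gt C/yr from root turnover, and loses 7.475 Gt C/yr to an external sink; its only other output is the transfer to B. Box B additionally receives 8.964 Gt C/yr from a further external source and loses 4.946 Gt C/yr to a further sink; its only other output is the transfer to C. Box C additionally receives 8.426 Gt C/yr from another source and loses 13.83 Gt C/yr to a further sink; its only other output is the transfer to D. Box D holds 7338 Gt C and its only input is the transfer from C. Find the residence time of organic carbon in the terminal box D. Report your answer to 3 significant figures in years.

340 yr

Box A: F(A→B) = (18.39 + 12.07) − 7.475 = 22.985 Gt C/yr.
Box B: F(B→C) = (22.985 + 8.964) − 4.946 = 27.003 Gt C/yr.
Box C: F(C→D) = (27.003 + 8.426) − 13.83 = 21.599 Gt C/yr.
Box D throughput = its input = 21.599 Gt C/yr; τ = 7338 / 21.599 = 339.7 yr.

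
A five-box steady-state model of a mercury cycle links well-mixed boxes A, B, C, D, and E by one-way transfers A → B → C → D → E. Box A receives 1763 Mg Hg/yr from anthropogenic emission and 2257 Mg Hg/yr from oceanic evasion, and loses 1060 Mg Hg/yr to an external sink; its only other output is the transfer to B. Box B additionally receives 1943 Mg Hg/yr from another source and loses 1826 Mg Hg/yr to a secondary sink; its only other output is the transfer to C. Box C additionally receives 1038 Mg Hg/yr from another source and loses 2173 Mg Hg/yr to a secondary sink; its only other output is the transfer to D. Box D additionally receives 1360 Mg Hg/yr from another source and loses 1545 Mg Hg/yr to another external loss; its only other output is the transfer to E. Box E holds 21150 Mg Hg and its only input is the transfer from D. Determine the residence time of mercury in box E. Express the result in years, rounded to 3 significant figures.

12.0 yr

Box A: F(A→B) = (1763 + 2257) − 1060 = 2960.0 Mg Hg/yr.
Box B: F(B→C) = (2960.0 + 1943) − 1826 = 3077.0 Mg Hg/yr.
Box C: F(C→D) = (3077.0 + 1038) − 2173 = 1942.0 Mg Hg/yr.
Box D: F(D→E) = (1942.0 + 1360) − 1545 = 1757.0 Mg Hg/yr.
Box E throughput = its input = 1757.0 Mg Hg/yr; τ = 21150 / 1757.0 = 12.04 yr.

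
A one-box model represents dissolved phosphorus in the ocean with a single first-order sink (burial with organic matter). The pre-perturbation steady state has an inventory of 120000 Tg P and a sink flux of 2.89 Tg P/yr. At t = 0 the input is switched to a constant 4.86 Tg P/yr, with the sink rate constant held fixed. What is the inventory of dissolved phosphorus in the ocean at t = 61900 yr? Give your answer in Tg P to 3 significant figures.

183000 Tg P

τ = M₀/F₀ = 120000/2.89 = 41520 yr; rate constant k = 1/τ.
New steady state M_∞ = F₁/k = F₁·τ = 4.86 × 41520 = 201800 Tg P.
M(t) = M_∞ + (M₀ − M_∞)·e^(−t/τ); t/τ = 61900/41520 = 1.491, so e^(−t/τ) = 0.2252.
M(t) = 201800 − 81800 × 0.2252 = 183380 Tg P.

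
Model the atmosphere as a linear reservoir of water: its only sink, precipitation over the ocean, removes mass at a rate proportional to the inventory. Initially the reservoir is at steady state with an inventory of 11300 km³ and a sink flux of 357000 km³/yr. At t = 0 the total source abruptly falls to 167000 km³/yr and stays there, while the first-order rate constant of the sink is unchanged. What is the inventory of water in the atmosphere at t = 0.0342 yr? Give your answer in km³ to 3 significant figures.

The sink rate constant is k = F₀/M₀ = 357000/11300 = 31.59 yr⁻¹.
Solving dM/dt = F₁ − kM with M(0) = M₀ gives M(t) = F₁/k + (M₀ − F₁/k)·e^(−kt).
F₁/k = 167000/31.59 = 5286.0 km³; kt = 31.59 × 0.0342 = 1.080, e^(−kt) = 0.3394.
M(0.0342) = 5286.0 + (11300 − 5286.0) × 0.3394 = 5286.0 + 2041 = 7327.3 km³.

7330 km³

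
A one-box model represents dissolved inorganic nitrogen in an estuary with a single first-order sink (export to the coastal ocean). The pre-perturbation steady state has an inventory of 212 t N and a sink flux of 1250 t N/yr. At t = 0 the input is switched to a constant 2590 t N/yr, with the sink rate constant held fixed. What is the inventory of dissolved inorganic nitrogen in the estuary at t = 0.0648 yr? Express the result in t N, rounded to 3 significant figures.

τ = M₀/F₀ = 212/1250 = 0.1696 yr; rate constant k = 1/τ.
New steady state M_∞ = F₁/k = F₁·τ = 2590 × 0.1696 = 439.26 t N.
M(t) = M_∞ + (M₀ − M_∞)·e^(−t/τ); t/τ = 0.0648/0.1696 = 0.3821, so e^(−t/τ) = 0.6824.
M(t) = 439.26 − 227.3 × 0.6824 = 284.17 t N.

284 t N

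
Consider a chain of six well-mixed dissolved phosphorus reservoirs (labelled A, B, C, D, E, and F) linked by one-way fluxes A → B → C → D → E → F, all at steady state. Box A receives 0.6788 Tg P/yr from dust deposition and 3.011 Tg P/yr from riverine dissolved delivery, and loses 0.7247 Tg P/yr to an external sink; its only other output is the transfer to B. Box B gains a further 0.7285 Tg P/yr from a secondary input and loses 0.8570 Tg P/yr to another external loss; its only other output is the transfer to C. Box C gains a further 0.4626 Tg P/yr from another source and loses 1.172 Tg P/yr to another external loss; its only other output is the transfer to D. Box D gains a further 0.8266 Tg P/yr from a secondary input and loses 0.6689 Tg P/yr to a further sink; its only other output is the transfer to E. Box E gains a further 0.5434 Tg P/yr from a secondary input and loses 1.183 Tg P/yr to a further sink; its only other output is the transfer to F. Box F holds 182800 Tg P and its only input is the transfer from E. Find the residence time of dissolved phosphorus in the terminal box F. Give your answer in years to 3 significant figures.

111000 yr

Box A: F(A→B) = (0.6788 + 3.011) − 0.7247 = 2.9651 Tg P/yr.
Box B: F(B→C) = (2.9651 + 0.7285) − 0.8570 = 2.8366 Tg P/yr.
Box C: F(C→D) = (2.8366 + 0.4626) − 1.172 = 2.1272 Tg P/yr.
Box D: F(D→E) = (2.1272 + 0.8266) − 0.6689 = 2.2849 Tg P/yr.
Box E: F(E→F) = (2.2849 + 0.5434) − 1.183 = 1.6453 Tg P/yr.
Box F throughput = its input = 1.6453 Tg P/yr; τ = 182800 / 1.6453 = 111100 yr.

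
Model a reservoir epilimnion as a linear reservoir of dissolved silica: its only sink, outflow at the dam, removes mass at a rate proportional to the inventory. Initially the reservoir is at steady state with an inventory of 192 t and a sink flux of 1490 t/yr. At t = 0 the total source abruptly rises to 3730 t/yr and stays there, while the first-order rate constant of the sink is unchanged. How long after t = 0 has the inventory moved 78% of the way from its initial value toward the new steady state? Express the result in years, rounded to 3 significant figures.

0.195 yr

τ = M₀/F₀ = 192/1490 = 0.1289 yr.
The remaining gap fraction is e^(−t/τ); 78% covered ⇒ e^(−t/τ) = 0.220.
t = −τ ln(0.220) = 0.1289 × 1.514 = 0.1951 yr.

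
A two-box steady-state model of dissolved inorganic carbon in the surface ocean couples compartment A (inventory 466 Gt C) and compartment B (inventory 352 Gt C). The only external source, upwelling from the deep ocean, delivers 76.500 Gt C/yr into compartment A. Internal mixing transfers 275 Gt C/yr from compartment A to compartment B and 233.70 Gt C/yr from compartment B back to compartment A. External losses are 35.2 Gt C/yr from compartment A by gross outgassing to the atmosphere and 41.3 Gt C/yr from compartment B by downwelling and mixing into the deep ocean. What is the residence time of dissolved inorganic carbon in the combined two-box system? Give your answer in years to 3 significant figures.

For the system as a whole, the A↔B exchange is internal and contributes nothing to the throughput; only the external sinks remove mass.
M_total = 466 + 352 = 818.00 Gt C.
ΣF_external_out = 35.2 + 41.3 = 76.500 Gt C/yr.
τ = M_total / ΣF_ext = 818.00 / 76.500 = 10.69 yr.

10.7 yr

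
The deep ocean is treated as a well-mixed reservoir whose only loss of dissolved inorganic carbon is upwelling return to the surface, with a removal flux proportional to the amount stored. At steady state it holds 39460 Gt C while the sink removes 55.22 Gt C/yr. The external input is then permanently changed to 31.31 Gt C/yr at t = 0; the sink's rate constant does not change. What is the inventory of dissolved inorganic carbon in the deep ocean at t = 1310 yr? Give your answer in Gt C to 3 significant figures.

25100 Gt C

Residence time τ = M₀/F₀ = 714.6 yr. The eventual steady state is M_∞ = M₀·(F₁/F₀) = 39460 × 31.31/55.22 = 22374 Gt C.
The anomaly ΔM(t) = M(t) − M_∞ decays as ΔM₀·e^(−t/τ) with ΔM₀ = 39460 − 22374 = 17090 Gt C.
At t = 1310 yr, e^(−t/τ) = e^(−1.833) = 0.1599, so ΔM = 2732 Gt C and M = 22374 + 2732 = 25106 Gt C.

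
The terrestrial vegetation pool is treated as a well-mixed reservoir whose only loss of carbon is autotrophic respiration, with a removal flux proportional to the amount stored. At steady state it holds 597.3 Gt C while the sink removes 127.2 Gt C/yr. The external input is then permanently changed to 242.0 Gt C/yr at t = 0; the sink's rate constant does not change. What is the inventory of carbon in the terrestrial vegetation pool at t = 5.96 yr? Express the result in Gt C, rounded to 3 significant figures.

985 Gt C

The sink rate constant is k = F₀/M₀ = 127.2/597.3 = 0.2130 yr⁻¹.
Solving dM/dt = F₁ − kM with M(0) = M₀ gives M(t) = F₁/k + (M₀ − F₁/k)·e^(−kt).
F₁/k = 242.0/0.2130 = 1136.4 Gt C; kt = 0.2130 × 5.96 = 1.269, e^(−kt) = 0.2810.
M(5.96) = 1136.4 + (597.3 − 1136.4) × 0.2810 = 1136.4 − 151.5 = 984.87 Gt C.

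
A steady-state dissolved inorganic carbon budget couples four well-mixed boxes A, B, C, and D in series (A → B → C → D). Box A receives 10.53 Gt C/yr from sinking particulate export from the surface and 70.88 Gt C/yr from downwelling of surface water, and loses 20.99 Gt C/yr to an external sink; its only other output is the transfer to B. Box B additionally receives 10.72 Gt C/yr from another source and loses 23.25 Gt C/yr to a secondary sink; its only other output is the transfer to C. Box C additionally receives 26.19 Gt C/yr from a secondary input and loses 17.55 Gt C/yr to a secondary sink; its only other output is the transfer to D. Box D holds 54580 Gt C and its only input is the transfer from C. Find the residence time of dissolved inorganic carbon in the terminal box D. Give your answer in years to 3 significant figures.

Box A: F(A→B) = (10.53 + 70.88) − 20.99 = 60.420 Gt C/yr.
Box B: F(B→C) = (60.420 + 10.72) − 23.25 = 47.890 Gt C/yr.
Box C: F(C→D) = (47.890 + 26.19) − 17.55 = 56.530 Gt C/yr.
Box D throughput = its input = 56.530 Gt C/yr; τ = 54580 / 56.530 = 965.5 yr.

966 yr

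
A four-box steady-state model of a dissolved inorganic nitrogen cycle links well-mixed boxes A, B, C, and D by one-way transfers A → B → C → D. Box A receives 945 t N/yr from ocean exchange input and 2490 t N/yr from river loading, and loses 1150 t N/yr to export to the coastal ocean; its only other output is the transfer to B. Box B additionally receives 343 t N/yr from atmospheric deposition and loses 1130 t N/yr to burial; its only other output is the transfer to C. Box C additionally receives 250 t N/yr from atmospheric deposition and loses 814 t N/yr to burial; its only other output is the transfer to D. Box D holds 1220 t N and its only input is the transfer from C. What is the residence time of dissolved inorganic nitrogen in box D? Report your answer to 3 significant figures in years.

1.31 yr

Box A: F(A→B) = (945 + 2490) − 1150 = 2285.0 t N/yr.
Box B: F(B→C) = (2285.0 + 343) − 1130 = 1498.0 t N/yr.
Box C: F(C→D) = (1498.0 + 250) − 814 = 934.00 t N/yr.
Box D throughput = its input = 934.00 t N/yr; τ = 1220 / 934.00 = 1.306 yr.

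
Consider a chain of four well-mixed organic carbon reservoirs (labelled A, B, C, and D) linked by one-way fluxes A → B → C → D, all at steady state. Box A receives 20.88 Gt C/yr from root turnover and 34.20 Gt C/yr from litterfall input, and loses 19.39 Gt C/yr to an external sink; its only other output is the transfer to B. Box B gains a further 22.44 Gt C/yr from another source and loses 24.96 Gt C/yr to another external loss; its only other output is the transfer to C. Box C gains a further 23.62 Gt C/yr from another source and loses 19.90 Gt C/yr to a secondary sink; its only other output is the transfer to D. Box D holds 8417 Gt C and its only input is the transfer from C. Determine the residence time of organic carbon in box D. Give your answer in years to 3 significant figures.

Box A: F(A→B) = (20.88 + 34.20) − 19.39 = 35.690 Gt C/yr.
Box B: F(B→C) = (35.690 + 22.44) − 24.96 = 33.170 Gt C/yr.
Box C: F(C→D) = (33.170 + 23.62) − 19.90 = 36.890 Gt C/yr.
Box D throughput = its input = 36.890 Gt C/yr; τ = 8417 / 36.890 = 228.2 yr.

228 yr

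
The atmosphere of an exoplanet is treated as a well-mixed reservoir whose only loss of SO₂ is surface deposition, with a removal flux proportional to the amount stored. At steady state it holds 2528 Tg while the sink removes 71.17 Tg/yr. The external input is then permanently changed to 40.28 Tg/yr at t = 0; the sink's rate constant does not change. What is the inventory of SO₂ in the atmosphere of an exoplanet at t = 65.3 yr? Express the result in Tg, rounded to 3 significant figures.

1610 Tg

Residence time τ = M₀/F₀ = 35.52 yr. The eventual steady state is M_∞ = M₀·(F₁/F₀) = 2528 × 40.28/71.17 = 1430.8 Tg.
The anomaly ΔM(t) = M(t) − M_∞ decays as ΔM₀·e^(−t/τ) with ΔM₀ = 2528 − 1430.8 = 1097 Tg.
At t = 65.3 yr, e^(−t/τ) = e^(−1.838) = 0.1591, so ΔM = 174.5 Tg and M = 1430.8 + 174.5 = 1605.3 Tg.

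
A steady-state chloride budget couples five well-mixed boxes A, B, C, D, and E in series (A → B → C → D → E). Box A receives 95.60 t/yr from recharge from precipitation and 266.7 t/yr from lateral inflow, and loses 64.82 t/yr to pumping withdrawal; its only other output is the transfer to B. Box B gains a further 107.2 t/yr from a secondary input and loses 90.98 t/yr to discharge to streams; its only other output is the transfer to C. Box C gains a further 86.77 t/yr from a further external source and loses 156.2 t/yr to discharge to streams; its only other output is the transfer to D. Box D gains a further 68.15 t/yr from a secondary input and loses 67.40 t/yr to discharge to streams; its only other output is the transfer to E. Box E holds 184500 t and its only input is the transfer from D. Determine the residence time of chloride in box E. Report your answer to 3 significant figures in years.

753 yr

Box A: F(A→B) = (95.60 + 266.7) − 64.82 = 297.48 t/yr.
Box B: F(B→C) = (297.48 + 107.2) − 90.98 = 313.70 t/yr.
Box C: F(C→D) = (313.70 + 86.77) − 156.2 = 244.27 t/yr.
Box D: F(D→E) = (244.27 + 68.15) − 67.40 = 245.02 t/yr.
Box E throughput = its input = 245.02 t/yr; τ = 184500 / 245.02 = 753.0 yr.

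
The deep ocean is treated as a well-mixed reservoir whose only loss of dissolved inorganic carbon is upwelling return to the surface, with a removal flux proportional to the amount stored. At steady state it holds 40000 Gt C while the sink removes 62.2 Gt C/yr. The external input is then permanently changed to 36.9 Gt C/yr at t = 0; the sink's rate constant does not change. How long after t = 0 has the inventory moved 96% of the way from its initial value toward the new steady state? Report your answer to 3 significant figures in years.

τ = M₀/F₀ = 40000/62.2 = 643.1 yr.
The remaining gap fraction is e^(−t/τ); 96% covered ⇒ e^(−t/τ) = 0.0400.
t = −τ ln(0.0400) = 643.1 × 3.219 = 2070 yr.

2070 yr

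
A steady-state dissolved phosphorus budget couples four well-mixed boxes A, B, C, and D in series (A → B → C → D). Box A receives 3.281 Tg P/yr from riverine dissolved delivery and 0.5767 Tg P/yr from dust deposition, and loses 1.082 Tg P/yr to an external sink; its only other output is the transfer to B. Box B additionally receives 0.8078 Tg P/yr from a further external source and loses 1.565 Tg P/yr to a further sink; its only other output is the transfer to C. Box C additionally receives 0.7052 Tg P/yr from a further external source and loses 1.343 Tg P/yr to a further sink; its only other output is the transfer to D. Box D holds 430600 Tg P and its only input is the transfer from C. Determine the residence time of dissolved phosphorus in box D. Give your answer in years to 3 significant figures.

312000 yr

Box A: F(A→B) = (3.281 + 0.5767) − 1.082 = 2.7757 Tg P/yr.
Box B: F(B→C) = (2.7757 + 0.8078) − 1.565 = 2.0185 Tg P/yr.
Box C: F(C→D) = (2.0185 + 0.7052) − 1.343 = 1.3807 Tg P/yr.
Box D throughput = its input = 1.3807 Tg P/yr; τ = 430600 / 1.3807 = 311900 yr.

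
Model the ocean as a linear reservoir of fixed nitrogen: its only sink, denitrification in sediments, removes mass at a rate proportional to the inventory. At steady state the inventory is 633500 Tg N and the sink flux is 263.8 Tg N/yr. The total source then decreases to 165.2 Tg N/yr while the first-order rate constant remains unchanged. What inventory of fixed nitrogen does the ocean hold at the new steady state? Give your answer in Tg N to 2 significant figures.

400000 Tg N

Rate constant k = F/M = 263.8 / 633500 = 0.0004164 yr⁻¹.
At the new steady state, source = k·M_new ⇒ M_new = 165.2 / 0.0004164 = 396700 Tg N.
(Equivalently M_new = M × F_new/F_old = 633500 × 165.2/263.8.)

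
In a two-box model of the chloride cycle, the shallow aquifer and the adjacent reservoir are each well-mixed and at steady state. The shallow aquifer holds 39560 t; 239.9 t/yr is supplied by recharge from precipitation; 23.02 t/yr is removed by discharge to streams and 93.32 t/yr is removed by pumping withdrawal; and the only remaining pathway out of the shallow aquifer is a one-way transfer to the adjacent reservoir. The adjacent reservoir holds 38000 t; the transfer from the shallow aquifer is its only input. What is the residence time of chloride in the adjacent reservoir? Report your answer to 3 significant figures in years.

308 yr

Balance the shallow aquifer: ΣF_in = 239.90 t/yr.
Transfer to the adjacent reservoir = ΣF_in − (23.02 + 93.32) = 123.56 t/yr.
At steady state the output of the adjacent reservoir equals its input, 123.56 t/yr.
τ = M / F = 38000 / 123.56 = 307.5 yr.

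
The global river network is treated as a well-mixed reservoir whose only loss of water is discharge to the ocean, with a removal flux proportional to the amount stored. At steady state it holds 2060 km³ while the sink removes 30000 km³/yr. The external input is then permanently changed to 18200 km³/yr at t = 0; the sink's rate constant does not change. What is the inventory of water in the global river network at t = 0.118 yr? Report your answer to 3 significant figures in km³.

1400 km³

The sink rate constant is k = F₀/M₀ = 30000/2060 = 14.56 yr⁻¹.
Solving dM/dt = F₁ − kM with M(0) = M₀ gives M(t) = F₁/k + (M₀ − F₁/k)·e^(−kt).
F₁/k = 18200/14.56 = 1249.7 km³; kt = 14.56 × 0.118 = 1.718, e^(−kt) = 0.1793.
M(0.118) = 1249.7 + (2060 − 1249.7) × 0.1793 = 1249.7 + 145.3 = 1395.1 km³.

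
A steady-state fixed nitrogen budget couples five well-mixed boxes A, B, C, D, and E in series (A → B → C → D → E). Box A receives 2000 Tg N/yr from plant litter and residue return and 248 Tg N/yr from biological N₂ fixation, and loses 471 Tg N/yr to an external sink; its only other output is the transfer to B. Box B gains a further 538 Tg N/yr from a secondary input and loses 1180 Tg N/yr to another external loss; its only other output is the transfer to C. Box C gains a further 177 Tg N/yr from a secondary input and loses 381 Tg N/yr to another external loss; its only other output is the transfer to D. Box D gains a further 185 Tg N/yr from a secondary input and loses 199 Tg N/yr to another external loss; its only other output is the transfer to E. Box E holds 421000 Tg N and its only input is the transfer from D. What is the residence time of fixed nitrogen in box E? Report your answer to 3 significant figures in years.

Box A: F(A→B) = (2000 + 248) − 471 = 1777.0 Tg N/yr.
Box B: F(B→C) = (1777.0 + 538) − 1180 = 1135.0 Tg N/yr.
Box C: F(C→D) = (1135.0 + 177) − 381 = 931.00 Tg N/yr.
Box D: F(D→E) = (931.00 + 185) − 199 = 917.00 Tg N/yr.
Box E throughput = its input = 917.00 Tg N/yr; τ = 421000 / 917.00 = 459.1 yr.

459 yr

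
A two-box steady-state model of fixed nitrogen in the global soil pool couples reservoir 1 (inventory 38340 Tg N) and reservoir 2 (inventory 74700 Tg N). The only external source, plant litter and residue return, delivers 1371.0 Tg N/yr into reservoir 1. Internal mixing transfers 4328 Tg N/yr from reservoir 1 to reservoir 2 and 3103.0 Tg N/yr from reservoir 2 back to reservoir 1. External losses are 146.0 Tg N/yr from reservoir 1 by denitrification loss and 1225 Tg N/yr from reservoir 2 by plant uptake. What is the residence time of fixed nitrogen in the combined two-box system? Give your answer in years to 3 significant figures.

For the system as a whole, the A↔B exchange is internal and contributes nothing to the throughput; only the external sinks remove mass.
M_total = 38340 + 74700 = 113040 Tg N.
ΣF_external_out = 146.0 + 1225 = 1371.0 Tg N/yr.
τ = M_total / ΣF_ext = 113040 / 1371.0 = 82.45 yr.

82.5 yr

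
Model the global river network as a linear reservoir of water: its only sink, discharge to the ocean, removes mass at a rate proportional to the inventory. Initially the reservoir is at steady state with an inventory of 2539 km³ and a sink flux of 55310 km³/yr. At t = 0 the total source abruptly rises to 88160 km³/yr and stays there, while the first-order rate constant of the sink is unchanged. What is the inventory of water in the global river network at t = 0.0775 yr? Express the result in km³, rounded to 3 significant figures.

3770 km³

Residence time τ = M₀/F₀ = 0.04590 yr. The eventual steady state is M_∞ = M₀·(F₁/F₀) = 2539 × 88160/55310 = 4047.0 km³.
The anomaly ΔM(t) = M(t) − M_∞ decays as ΔM₀·e^(−t/τ) with ΔM₀ = 2539 − 4047.0 = −1508 km³.
At t = 0.0775 yr, e^(−t/τ) = e^(−1.688) = 0.1848, so ΔM = −278.7 km³ and M = 4047.0 − 278.7 = 3768.2 km³.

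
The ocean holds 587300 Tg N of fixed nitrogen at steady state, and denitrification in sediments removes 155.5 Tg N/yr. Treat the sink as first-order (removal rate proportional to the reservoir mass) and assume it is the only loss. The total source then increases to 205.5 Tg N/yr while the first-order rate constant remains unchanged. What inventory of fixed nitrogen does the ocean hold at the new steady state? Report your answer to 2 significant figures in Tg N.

Rate constant k = F/M = 155.5 / 587300 = 0.0002648 yr⁻¹.
At the new steady state, source = k·M_new ⇒ M_new = 205.5 / 0.0002648 = 776100 Tg N.
(Equivalently M_new = M × F_new/F_old = 587300 × 205.5/155.5.)

780000 Tg N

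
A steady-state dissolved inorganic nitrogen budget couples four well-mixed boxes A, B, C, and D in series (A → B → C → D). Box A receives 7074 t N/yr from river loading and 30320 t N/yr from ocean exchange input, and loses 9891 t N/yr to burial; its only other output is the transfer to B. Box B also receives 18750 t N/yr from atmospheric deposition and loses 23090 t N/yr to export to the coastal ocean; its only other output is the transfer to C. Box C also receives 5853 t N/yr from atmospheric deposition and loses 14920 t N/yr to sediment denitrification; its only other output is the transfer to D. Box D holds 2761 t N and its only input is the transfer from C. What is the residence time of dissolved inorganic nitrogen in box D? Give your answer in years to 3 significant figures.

0.196 yr

Box A: F(A→B) = (7074 + 30320) − 9891 = 27503 t N/yr.
Box B: F(B→C) = (27503 + 18750) − 23090 = 23163 t N/yr.
Box C: F(C→D) = (23163 + 5853) − 14920 = 14096 t N/yr.
Box D throughput = its input = 14096 t N/yr; τ = 2761 / 14096 = 0.1959 yr.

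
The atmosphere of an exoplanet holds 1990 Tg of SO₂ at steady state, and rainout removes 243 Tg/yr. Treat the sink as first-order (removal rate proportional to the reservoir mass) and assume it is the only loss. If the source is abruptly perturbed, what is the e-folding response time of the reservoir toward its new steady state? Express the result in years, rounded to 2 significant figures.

8.2 yr

For a linear reservoir the response time equals the residence time τ = M/F.
τ = 1990 / 243 = 8.189 yr.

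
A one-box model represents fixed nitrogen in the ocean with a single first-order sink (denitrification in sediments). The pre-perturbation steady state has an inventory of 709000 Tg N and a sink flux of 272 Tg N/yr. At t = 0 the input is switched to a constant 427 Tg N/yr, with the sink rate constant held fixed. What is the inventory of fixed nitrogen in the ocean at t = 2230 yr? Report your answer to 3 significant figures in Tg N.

Residence time τ = M₀/F₀ = 2607 yr. The eventual steady state is M_∞ = M₀·(F₁/F₀) = 709000 × 427/272 = 1.1130×10^6 Tg N.
The anomaly ΔM(t) = M(t) − M_∞ decays as ΔM₀·e^(−t/τ) with ΔM₀ = 709000 − 1.1130×10^6 = −404000 Tg N.
At t = 2230 yr, e^(−t/τ) = e^(−0.8555) = 0.4251, so ΔM = −171700 Tg N and M = 1.1130×10^6 − 171700 = 941290 Tg N.

941000 Tg N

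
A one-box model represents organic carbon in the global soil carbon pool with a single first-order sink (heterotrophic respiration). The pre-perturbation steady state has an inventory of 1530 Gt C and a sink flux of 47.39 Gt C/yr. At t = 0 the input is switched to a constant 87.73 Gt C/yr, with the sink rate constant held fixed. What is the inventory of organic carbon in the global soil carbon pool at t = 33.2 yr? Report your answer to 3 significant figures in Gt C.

2370 Gt C

The sink rate constant is k = F₀/M₀ = 47.39/1530 = 0.03097 yr⁻¹.
Solving dM/dt = F₁ − kM with M(0) = M₀ gives M(t) = F₁/k + (M₀ − F₁/k)·e^(−kt).
F₁/k = 87.73/0.03097 = 2832.4 Gt C; kt = 0.03097 × 33.2 = 1.028, e^(−kt) = 0.3576.
M(33.2) = 2832.4 + (1530 − 2832.4) × 0.3576 = 2832.4 − 465.7 = 2366.7 Gt C.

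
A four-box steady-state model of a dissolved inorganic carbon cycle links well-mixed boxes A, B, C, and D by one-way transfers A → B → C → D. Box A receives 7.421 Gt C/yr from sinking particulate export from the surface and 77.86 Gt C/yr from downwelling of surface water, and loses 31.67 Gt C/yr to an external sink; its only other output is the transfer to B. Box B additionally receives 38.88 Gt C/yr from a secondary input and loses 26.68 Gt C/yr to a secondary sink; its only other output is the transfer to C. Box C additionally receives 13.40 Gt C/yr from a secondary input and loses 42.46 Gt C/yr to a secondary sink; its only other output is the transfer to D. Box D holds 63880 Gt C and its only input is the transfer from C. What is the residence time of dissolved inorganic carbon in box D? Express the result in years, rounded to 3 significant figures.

Box A: F(A→B) = (7.421 + 77.86) − 31.67 = 53.611 Gt C/yr.
Box B: F(B→C) = (53.611 + 38.88) − 26.68 = 65.811 Gt C/yr.
Box C: F(C→D) = (65.811 + 13.40) − 42.46 = 36.751 Gt C/yr.
Box D throughput = its input = 36.751 Gt C/yr; τ = 63880 / 36.751 = 1738 yr.

1740 yr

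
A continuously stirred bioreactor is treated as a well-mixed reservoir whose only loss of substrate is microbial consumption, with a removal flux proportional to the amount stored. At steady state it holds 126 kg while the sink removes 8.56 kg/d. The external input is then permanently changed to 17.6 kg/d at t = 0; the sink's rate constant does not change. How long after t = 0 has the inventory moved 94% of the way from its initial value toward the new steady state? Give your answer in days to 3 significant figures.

41.4 d

τ = M₀/F₀ = 126/8.56 = 14.72 d.
The remaining gap fraction is e^(−t/τ); 94% covered ⇒ e^(−t/τ) = 0.0600.
t = −τ ln(0.0600) = 14.72 × 2.813 = 41.41 d.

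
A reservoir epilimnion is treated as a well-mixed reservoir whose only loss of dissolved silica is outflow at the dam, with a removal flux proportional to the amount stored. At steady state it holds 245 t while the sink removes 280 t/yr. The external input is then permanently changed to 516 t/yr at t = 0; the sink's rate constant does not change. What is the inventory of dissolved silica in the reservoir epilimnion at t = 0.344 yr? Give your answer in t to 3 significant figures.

Residence time τ = M₀/F₀ = 0.8750 yr. The eventual steady state is M_∞ = M₀·(F₁/F₀) = 245 × 516/280 = 451.50 t.
The anomaly ΔM(t) = M(t) − M_∞ decays as ΔM₀·e^(−t/τ) with ΔM₀ = 245 − 451.50 = −206.5 t.
At t = 0.344 yr, e^(−t/τ) = e^(−0.3931) = 0.6749, so ΔM = −139.4 t and M = 451.50 − 139.4 = 312.13 t.

312 t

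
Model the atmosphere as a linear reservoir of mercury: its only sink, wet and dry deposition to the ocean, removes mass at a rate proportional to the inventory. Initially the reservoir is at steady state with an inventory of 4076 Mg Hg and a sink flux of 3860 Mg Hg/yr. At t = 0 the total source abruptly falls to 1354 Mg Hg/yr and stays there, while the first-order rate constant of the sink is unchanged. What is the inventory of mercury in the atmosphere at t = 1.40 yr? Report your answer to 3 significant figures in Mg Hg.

Residence time τ = M₀/F₀ = 1.056 yr. The eventual steady state is M_∞ = M₀·(F₁/F₀) = 4076 × 1354/3860 = 1429.8 Mg Hg.
The anomaly ΔM(t) = M(t) − M_∞ decays as ΔM₀·e^(−t/τ) with ΔM₀ = 4076 − 1429.8 = 2646 Mg Hg.
At t = 1.40 yr, e^(−t/τ) = e^(−1.326) = 0.2656, so ΔM = 702.8 Mg Hg and M = 1429.8 + 702.8 = 2132.6 Mg Hg.

2130 Mg Hg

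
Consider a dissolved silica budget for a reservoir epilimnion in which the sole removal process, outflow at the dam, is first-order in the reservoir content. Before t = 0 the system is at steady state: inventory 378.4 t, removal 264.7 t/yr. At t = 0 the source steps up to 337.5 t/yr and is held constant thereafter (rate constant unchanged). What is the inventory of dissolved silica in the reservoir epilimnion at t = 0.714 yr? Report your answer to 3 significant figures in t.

419 t

τ = M₀/F₀ = 378.4/264.7 = 1.430 yr; rate constant k = 1/τ.
New steady state M_∞ = F₁/k = F₁·τ = 337.5 × 1.430 = 482.47 t.
M(t) = M_∞ + (M₀ − M_∞)·e^(−t/τ); t/τ = 0.714/1.430 = 0.4995, so e^(−t/τ) = 0.6069.
M(t) = 482.47 − 104.1 × 0.6069 = 419.31 t.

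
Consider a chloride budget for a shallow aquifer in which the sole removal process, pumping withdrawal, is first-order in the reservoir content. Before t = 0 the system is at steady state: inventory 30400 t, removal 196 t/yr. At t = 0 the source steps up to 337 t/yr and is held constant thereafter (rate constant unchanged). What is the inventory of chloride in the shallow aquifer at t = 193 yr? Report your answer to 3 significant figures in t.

The sink rate constant is k = F₀/M₀ = 196/30400 = 0.006447 yr⁻¹.
Solving dM/dt = F₁ − kM with M(0) = M₀ gives M(t) = F₁/k + (M₀ − F₁/k)·e^(−kt).
F₁/k = 337/0.006447 = 52269 t; kt = 0.006447 × 193 = 1.244, e^(−kt) = 0.2881.
M(193) = 52269 + (30400 − 52269) × 0.2881 = 52269 − 6301 = 45968 t.

46000 t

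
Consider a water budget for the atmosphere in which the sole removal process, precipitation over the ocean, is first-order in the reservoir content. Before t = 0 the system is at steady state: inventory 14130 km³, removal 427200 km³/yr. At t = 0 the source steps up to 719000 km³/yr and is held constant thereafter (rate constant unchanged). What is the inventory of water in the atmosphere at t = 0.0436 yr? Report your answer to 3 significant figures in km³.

21200 km³

The sink rate constant is k = F₀/M₀ = 427200/14130 = 30.23 yr⁻¹.
Solving dM/dt = F₁ − kM with M(0) = M₀ gives M(t) = F₁/k + (M₀ − F₁/k)·e^(−kt).
F₁/k = 719000/30.23 = 23782 km³; kt = 30.23 × 0.0436 = 1.318, e^(−kt) = 0.2676.
M(0.0436) = 23782 + (14130 − 23782) × 0.2676 = 23782 − 2583 = 21199 km³.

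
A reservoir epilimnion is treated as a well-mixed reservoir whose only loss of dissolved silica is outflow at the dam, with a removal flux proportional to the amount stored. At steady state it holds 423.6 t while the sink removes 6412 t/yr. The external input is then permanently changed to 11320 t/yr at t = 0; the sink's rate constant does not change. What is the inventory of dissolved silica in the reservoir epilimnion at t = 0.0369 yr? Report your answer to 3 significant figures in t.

562 t

Residence time τ = M₀/F₀ = 0.06606 yr. The eventual steady state is M_∞ = M₀·(F₁/F₀) = 423.6 × 11320/6412 = 747.84 t.
The anomaly ΔM(t) = M(t) − M_∞ decays as ΔM₀·e^(−t/τ) with ΔM₀ = 423.6 − 747.84 = −324.2 t.
At t = 0.0369 yr, e^(−t/τ) = e^(−0.5586) = 0.5720, so ΔM = −185.5 t and M = 747.84 − 185.5 = 562.36 t.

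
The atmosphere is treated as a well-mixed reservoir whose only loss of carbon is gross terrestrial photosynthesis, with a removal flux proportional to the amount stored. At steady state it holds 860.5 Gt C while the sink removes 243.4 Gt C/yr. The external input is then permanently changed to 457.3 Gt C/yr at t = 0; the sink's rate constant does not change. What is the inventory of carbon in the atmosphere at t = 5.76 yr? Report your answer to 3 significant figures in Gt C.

τ = M₀/F₀ = 860.5/243.4 = 3.535 yr; rate constant k = 1/τ.
New steady state M_∞ = F₁/k = F₁·τ = 457.3 × 3.535 = 1616.7 Gt C.
M(t) = M_∞ + (M₀ − M_∞)·e^(−t/τ); t/τ = 5.76/3.535 = 1.629, so e^(−t/τ) = 0.1961.
M(t) = 1616.7 − 756.2 × 0.1961 = 1468.4 Gt C.

1470 Gt C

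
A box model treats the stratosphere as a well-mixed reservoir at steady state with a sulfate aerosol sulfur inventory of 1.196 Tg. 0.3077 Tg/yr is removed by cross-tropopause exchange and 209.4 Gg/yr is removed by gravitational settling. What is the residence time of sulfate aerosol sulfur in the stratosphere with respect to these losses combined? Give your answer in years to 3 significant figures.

Convert the gravitational settling flux: 209.4 Gg/yr = 0.2094 Tg/yr.
Total removal = 0.3077 + 0.2094 = 0.51710 Tg/yr.
τ = M / ΣF_out = 1.196 / 0.51710 = 2.313 yr.

2.31 yr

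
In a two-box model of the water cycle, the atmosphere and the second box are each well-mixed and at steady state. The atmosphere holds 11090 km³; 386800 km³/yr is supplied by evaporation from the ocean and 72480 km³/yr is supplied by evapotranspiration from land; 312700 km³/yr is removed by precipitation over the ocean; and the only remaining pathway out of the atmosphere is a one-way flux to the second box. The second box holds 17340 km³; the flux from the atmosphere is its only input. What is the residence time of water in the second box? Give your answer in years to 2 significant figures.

0.12 yr

Balance the atmosphere: ΣF_in = 386800 + 72480 = 459280 km³/yr.
Flux to the second box = ΣF_in − (312700) = 146580 km³/yr.
At steady state the output of the second box equals its input, 146580 km³/yr.
τ = M / F = 17340 / 146580 = 0.1183 yr.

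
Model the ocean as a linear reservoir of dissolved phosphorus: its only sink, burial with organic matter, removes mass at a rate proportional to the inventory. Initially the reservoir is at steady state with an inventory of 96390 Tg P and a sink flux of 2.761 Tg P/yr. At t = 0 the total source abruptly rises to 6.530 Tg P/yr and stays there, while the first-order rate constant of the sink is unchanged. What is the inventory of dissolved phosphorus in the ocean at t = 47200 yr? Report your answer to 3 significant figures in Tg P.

194000 Tg P

Residence time τ = M₀/F₀ = 34910 yr. The eventual steady state is M_∞ = M₀·(F₁/F₀) = 96390 × 6.530/2.761 = 227970 Tg P.
The anomaly ΔM(t) = M(t) − M_∞ decays as ΔM₀·e^(−t/τ) with ΔM₀ = 96390 − 227970 = −131600 Tg P.
At t = 47200 yr, e^(−t/τ) = e^(−1.352) = 0.2587, so ΔM = −34040 Tg P and M = 227970 − 34040 = 193930 Tg P.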